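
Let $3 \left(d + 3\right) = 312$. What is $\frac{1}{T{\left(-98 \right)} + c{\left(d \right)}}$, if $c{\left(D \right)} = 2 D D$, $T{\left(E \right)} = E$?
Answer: $\frac{1}{20304} \approx 4.9251 \cdot 10^{-5}$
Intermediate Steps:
$d = 101$ ($d = -3 + \frac{1}{3} \cdot 312 = -3 + 104 = 101$)
$c{\left(D \right)} = 2 D^{2}$
$\frac{1}{T{\left(-98 \right)} + c{\left(d \right)}} = \frac{1}{-98 + 2 \cdot 101^{2}} = \frac{1}{-98 + 2 \cdot 10201} = \frac{1}{-98 + 20402} = \frac{1}{20304}$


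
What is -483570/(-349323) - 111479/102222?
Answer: 3496437941/11902831902 ≈ 0.29375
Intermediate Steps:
-483570/(-349323) - 111479/102222 = -483570*(-1/349323) - 111479*1/102222 = 161190/116441 - 111479/102222 = 3496437941/11902831902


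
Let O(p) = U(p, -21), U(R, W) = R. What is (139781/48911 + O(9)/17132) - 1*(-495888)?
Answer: 415528398516067/837943252 ≈ 4.9589e+5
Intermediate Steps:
O(p) = p
(139781/48911 + O(9)/17132) - 1*(-495888) = (139781/48911 + 9/17132) - 1*(-495888) = (139781*(1/48911) + 9*(1/17132)) + 495888 = (139781/48911 + 9/17132) + 495888 = 2395168291/837943252 + 495888 = 415528398516067/837943252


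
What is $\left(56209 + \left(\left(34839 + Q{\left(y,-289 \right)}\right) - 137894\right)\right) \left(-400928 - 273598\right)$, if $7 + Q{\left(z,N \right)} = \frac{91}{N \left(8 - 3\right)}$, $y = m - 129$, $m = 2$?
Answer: $\frac{158018045784}{5} \approx 3.1604 \cdot 10^{10}$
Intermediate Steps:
$y = -127$ ($y = 2 - 129 = -127$)
$Q{\left(z,N \right)} = -7 + \frac{91}{5 N}$ ($Q{\left(z,N \right)} = -7 + \frac{91}{N \left(8 - 3\right)} = -7 + \frac{91}{N 5} = -7 + \frac{91}{5 N}$)
$\left(56209 + \left(\left(34839 + Q{\left(y,-289 \right)}\right) - 137894\right)\right) \left(-400928 - 273598\right) = \left(56209 + \left(\left(34839 - \left(7 - \frac{91}{5 \left(-289\right)}\right)\right) - 137894\right)\right) \left(-400928 - 273598\right) = \left(56209 + \left(\left(34839 + \left(-7 + \frac{91}{5} \left(- \frac{1}{289}\right)\right)\right) - 137894\right)\right) \left(-674526\right) = \left(56209 + \left(\left(34839 - \frac{10206}{1445}\right) - 137894\right)\right) \left(-674526\right) = \left(56209 + \left(\frac{50332149}{1445} - 137894\right)\right) \left(-674526\right) = \left(56209 - \frac{148924681}{1445}\right) \left(-674526\right) = \left(- \frac{67702676}{1445}\right) \left(-674526\right) = \frac{158018045784}{5}$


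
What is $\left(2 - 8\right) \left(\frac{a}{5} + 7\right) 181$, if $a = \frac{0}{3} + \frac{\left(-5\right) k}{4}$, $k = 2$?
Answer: $-7059$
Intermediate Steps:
$a = - \frac{5}{2}$ ($a = \frac{0}{3} + \frac{\left(-5\right) 2}{4} = 0 \cdot \frac{1}{3} - \frac{5}{2} = 0 - \frac{5}{2} = - \frac{5}{2} \approx -2.5$)
$\left(2 - 8\right) \left(\frac{a}{5} + 7\right) 181 = \left(2 - 8\right) \left(- \frac{5}{2 \cdot 5} + 7\right) 181 = - 6 \left(\left(- \frac{5}{2}\right) \frac{1}{5} + 7\right) 181 = - 6 \left(- \frac{1}{2} + 7\right) 181 = \left(-6\right) \frac{13}{2} \cdot 181 = \left(-39\right) 181 = -7059$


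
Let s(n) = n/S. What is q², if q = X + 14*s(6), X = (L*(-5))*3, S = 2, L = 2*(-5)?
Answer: 36864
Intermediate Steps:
L = -10
s(n) = n/2
X = 150 (X = -10*(-5)*3 = 50*3 = 150)
q = 192 (q = 150 + 14*((½)*6) = 150 + 14*3 = 150 + 42 = 192)
q² = 192² = 36864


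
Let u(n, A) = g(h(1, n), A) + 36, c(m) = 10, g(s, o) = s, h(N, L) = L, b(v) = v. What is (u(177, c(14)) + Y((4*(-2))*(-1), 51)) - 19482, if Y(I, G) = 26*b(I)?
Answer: -19061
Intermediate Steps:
Y(I, G) = 26*I
u(n, A) = 36 + n (u(n, A) = n + 36 = 36 + n)
(u(177, c(14)) + Y((4*(-2))*(-1), 51)) - 19482 = ((36 + 177) + 26*((4*(-2))*(-1))) - 19482 = (213 + 26*(-8*(-1))) - 19482 = (213 + 26*8) - 19482 = (213 + 208) - 19482 = 421 - 19482 = -19061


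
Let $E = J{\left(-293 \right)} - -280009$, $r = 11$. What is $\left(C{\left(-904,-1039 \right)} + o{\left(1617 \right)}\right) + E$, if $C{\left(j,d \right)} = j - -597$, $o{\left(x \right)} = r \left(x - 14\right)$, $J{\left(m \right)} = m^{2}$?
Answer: $383184$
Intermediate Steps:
$o{\left(x \right)} = -154 + 11 x$ ($o{\left(x \right)} = 11 \left(x - 14\right) = 11 \left(-14 + x\right) = -154 + 11 x$)
$C{\left(j,d \right)} = 597 + j$ ($C{\left(j,d \right)} = j + 597 = 597 + j$)
$E = 365858$ ($E = \left(-293\right)^{2} - -280009 = 85849 + 280009 = 365858$)
$\left(C{\left(-904,-1039 \right)} + o{\left(1617 \right)}\right) + E = \left(\left(597 - 904\right) + \left(-154 + 11 \cdot 1617\right)\right) + 365858 = \left(-307 + \left(-154 + 17787\right)\right) + 365858 = \left(-307 + 17633\right) + 365858 = 17326 + 365858 = 383184$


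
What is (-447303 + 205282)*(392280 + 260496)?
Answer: -157985500296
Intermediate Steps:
(-447303 + 205282)*(392280 + 260496) = -242021*652776 = -157985500296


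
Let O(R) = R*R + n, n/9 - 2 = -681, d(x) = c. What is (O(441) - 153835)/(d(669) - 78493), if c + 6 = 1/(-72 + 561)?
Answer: -3377523/7677202 ≈ -0.43994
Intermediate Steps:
c = -2933/489 (c = -6 + 1/(-72 + 561) = -6 + 1/489 = -2933/489 ≈ -5.9980)
d(x) = -2933/489
n = -6111 (n = 18 + 9*(-681) = 18 - 6129 = -6111)
O(R) = -6111 + R² (O(R) = R*R - 6111 = R² - 6111 = -6111 + R²)
(O(441) - 153835)/(d(669) - 78493) = ((-6111 + 441²) - 153835)/(-2933/489 - 78493) = ((-6111 + 194481) - 153835)/(-38386010/489) = (188370 - 153835)*(-489/38386010) = 34535*(-489/38386010) = -3377523/7677202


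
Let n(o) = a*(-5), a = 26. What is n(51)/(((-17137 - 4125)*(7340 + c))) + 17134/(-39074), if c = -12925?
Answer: -101731896890/231998495099 ≈ -0.43850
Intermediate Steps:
n(o) = -130 (n(o) = 26*(-5) = -130)
n(51)/(((-17137 - 4125)*(7340 + c))) + 17134/(-39074) = -130*1/((-17137 - 4125)*(7340 - 12925)) + 17134/(-39074) = -130/((-21262*(-5585))) + 17134*(-1/39074) = -130/118748270 - 8567/19537 = -130*1/118748270 - 8567/19537 = -13/11874827 - 8567/19537 = -101731896890/231998495099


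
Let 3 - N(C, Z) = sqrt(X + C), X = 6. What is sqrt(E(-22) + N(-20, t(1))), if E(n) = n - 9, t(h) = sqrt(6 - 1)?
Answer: sqrt(-28 - I*sqrt(14)) ≈ 0.35277 - 5.3032*I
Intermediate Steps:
t(h) = sqrt(5)
E(n) = -9 + n
N(C, Z) = 3 - sqrt(6 + C)
sqrt(E(-22) + N(-20, t(1))) = sqrt((-9 - 22) + (3 - sqrt(6 - 20))) = sqrt(-31 + (3 - sqrt(-14))) = sqrt(-31 + (3 - I*sqrt(14))) = sqrt(-28 - I*sqrt(14))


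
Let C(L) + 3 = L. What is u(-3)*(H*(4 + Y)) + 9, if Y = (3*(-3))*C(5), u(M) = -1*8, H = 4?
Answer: 457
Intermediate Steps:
u(M) = -8
C(L) = -3 + L
Y = -18 (Y = (3*(-3))*(-3 + 5) = -9*2 = -18)
u(-3)*(H*(4 + Y)) + 9 = -32*(4 - 18) + 9 = -32*(-14) + 9 = -8*(-56) + 9 = 448 + 9 = 457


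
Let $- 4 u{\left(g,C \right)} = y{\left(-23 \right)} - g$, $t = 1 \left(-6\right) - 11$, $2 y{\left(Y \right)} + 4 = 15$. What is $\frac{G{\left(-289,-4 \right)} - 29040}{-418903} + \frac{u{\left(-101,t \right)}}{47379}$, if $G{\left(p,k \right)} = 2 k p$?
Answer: $\frac{3347180319}{52925880632} \approx 0.063243$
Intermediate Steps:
$G{\left(p,k \right)} = 2 k p$
$y{\left(Y \right)} = \frac{11}{2}$ ($y{\left(Y \right)} = -2 + \frac{1}{2} \cdot 15 = -2 + \frac{15}{2} = \frac{11}{2}$)
$t = -17$ ($t = -6 - 11 = -17$)
$u{\left(g,C \right)} = - \frac{11}{8} + \frac{g}{4}$ ($u{\left(g,C \right)} = - \frac{\frac{11}{2} - g}{4} = - \frac{11}{8} + \frac{g}{4}$)
$\frac{G{\left(-289,-4 \right)} - 29040}{-418903} + \frac{u{\left(-101,t \right)}}{47379} = \frac{2 \left(-4\right) \left(-289\right) - 29040}{-418903} + \frac{- \frac{11}{8} + \frac{1}{4} \left(-101\right)}{47379} = \left(2312 - 29040\right) \left(- \frac{1}{418903}\right) + \left(- \frac{11}{8} - \frac{101}{4}\right) \frac{1}{47379} = \left(-26728\right) \left(- \frac{1}{418903}\right) - \frac{71}{126344} = \frac{26728}{418903} - \frac{71}{126344} = \frac{3347180319}{52925880632}$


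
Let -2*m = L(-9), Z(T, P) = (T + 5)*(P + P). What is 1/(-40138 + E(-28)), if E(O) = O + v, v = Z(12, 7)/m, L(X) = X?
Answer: -9/361018 ≈ -2.4929e-5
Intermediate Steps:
Z(T, P) = 2*P*(5 + T) (Z(T, P) = (5 + T)*(2*P) = 2*P*(5 + T))
m = 9/2 (m = -1/2*(-9) = 9/2 ≈ 4.5000)
v = 476/9 (v = (2*7*(5 + 12))/(9/2) = (2*7*17)*(2/9) = 238*(2/9) = 476/9 ≈ 52.889)
E(O) = 476/9 + O (E(O) = O + 476/9 = 476/9 + O)
1/(-40138 + E(-28)) = 1/(-40138 + (476/9 - 28)) = 1/(-40138 + 224/9) = 1/(-361018/9) = -9/361018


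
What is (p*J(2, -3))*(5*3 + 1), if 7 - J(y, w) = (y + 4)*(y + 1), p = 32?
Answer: -5632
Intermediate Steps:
J(y, w) = 7 - (1 + y)*(4 + y) (J(y, w) = 7 - (y + 4)*(y + 1) = 7 - (4 + y)*(1 + y) = 7 - (1 + y)*(4 + y))
(p*J(2, -3))*(5*3 + 1) = (32*(3 - 1*2**2 - 5*2))*(5*3 + 1) = (32*(3 - 1*4 - 10))*(15 + 1) = (32*(3 - 4 - 10))*16 = (32*(-11))*16 = -352*16 = -5632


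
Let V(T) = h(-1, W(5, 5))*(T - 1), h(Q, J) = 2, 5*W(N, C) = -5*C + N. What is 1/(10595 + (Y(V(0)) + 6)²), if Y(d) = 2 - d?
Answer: 1/10695 ≈ 9.3502e-5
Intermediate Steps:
W(N, C) = -C + N/5 (W(N, C) = (-5*C + N)/5 = (N - 5*C)/5 = -C + N/5)
V(T) = -2 + 2*T (V(T) = 2*(T - 1) = 2*(-1 + T) = -2 + 2*T)
1/(10595 + (Y(V(0)) + 6)²) = 1/(10595 + ((2 - (-2 + 2*0)) + 6)²) = 1/(10595 + ((2 - (-2 + 0)) + 6)²) = 1/(10595 + ((2 - 1*(-2)) + 6)²) = 1/(10595 + ((2 + 2) + 6)²) = 1/(10595 + (4 + 6)²) = 1/(10595 + 10²) = 1/(10595 + 100) = 1/10695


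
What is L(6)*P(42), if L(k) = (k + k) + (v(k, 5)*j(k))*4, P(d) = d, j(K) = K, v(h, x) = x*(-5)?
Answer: -24696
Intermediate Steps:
v(h, x) = -5*x
L(k) = -98*k (L(k) = (k + k) + ((-5*5)*k)*4 = 2*k - 25*k*4 = 2*k - 100*k = -98*k)
L(6)*P(42) = -98*6*42 = -588*42 = -24696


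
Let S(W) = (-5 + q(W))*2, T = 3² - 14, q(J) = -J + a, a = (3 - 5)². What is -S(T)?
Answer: -8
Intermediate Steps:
a = 4 (a = (-2)² = 4)
q(J) = 4 - J (q(J) = -J + 4 = 4 - J)
T = -5 (T = 9 - 14 = -5)
S(W) = -2 - 2*W (S(W) = (-5 + (4 - W))*2 = (-1 - W)*2 = -2 - 2*W)
-S(T) = -(-2 - 2*(-5)) = -(-2 + 10) = -1*8 = -8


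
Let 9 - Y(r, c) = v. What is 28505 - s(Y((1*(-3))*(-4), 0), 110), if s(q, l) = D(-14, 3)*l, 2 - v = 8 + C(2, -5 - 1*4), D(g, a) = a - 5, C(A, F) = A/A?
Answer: 28725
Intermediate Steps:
C(A, F) = 1
D(g, a) = -5 + a
v = -7 (v = 2 - (8 + 1) = 2 - 1*9 = 2 - 9 = -7)
Y(r, c) = 16 (Y(r, c) = 9 - 1*(-7) = 9 + 7 = 16)
s(q, l) = -2*l (s(q, l) = (-5 + 3)*l = -2*l)
28505 - s(Y((1*(-3))*(-4), 0), 110) = 28505 - (-2)*110 = 28505 - 1*(-220) = 28505 + 220 = 28725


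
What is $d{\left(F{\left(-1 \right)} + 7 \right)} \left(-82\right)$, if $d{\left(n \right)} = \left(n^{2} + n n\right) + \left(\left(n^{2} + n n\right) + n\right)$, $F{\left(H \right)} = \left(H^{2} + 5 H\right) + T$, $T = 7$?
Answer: $-33620$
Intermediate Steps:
$F{\left(H \right)} = 7 + H^{2} + 5 H$ ($F{\left(H \right)} = \left(H^{2} + 5 H\right) + 7 = 7 + H^{2} + 5 H$)
$d{\left(n \right)} = n + 4 n^{2}$ ($d{\left(n \right)} = \left(n^{2} + n^{2}\right) + \left(\left(n^{2} + n^{2}\right) + n\right) = 2 n^{2} + \left(2 n^{2} + n\right) = 2 n^{2} + \left(n + 2 n^{2}\right) = n + 4 n^{2}$)
$d{\left(F{\left(-1 \right)} + 7 \right)} \left(-82\right) = \left(\left(7 + \left(-1\right)^{2} + 5 \left(-1\right)\right) + 7\right) \left(1 + 4 \left(\left(7 + \left(-1\right)^{2} + 5 \left(-1\right)\right) + 7\right)\right) \left(-82\right) = \left(\left(7 + 1 - 5\right) + 7\right) \left(1 + 4 \left(\left(7 + 1 - 5\right) + 7\right)\right) \left(-82\right) = \left(3 + 7\right) \left(1 + 4 \left(3 + 7\right)\right) \left(-82\right) = 10 \left(1 + 4 \cdot 10\right) \left(-82\right) = 10 \left(1 + 40\right) \left(-82\right) = 10 \cdot 41 \left(-82\right) = 410 \left(-82\right) = -33620$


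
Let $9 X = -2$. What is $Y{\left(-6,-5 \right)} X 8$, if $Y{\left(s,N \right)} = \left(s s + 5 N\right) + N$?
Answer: $- \frac{32}{3} \approx -10.667$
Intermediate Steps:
$Y{\left(s,N \right)} = s^{2} + 6 N$ ($Y{\left(s,N \right)} = \left(s^{2} + 5 N\right) + N = s^{2} + 6 N$)
$X = - \frac{2}{9}$ ($X = \frac{1}{9} \left(-2\right) = - \frac{2}{9} \approx -0.22222$)
$Y{\left(-6,-5 \right)} X 8 = \left(\left(-6\right)^{2} + 6 \left(-5\right)\right) \left(- \frac{2}{9}\right) 8 = \left(36 - 30\right) \left(- \frac{2}{9}\right) 8 = 6 \left(- \frac{2}{9}\right) 8 = \left(- \frac{4}{3}\right) 8 = - \frac{32}{3}$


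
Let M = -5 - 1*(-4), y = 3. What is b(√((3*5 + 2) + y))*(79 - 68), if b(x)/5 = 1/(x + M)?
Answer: 55/19 + 110*√5/19 ≈ 15.840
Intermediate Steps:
M = -1 (M = -5 + 4 = -1)
b(x) = 5/(-1 + x) (b(x) = 5/(x - 1) = 5/(-1 + x))
b(√((3*5 + 2) + y))*(79 - 68) = (5/(-1 + √((3*5 + 2) + 3)))*(79 - 68) = (5/(-1 + √((15 + 2) + 3)))*11 = (5/(-1 + √(17 + 3)))*11 = (5/(-1 + √20))*11 = (5/(-1 + 2*√5))*11 = 55/(-1 + 2*√5)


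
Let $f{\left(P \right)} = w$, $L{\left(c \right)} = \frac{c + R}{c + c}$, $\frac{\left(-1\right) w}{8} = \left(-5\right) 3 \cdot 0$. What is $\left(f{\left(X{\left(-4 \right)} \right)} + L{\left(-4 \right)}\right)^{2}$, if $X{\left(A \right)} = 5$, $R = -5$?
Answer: $\frac{81}{64} \approx 1.2656$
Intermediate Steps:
$w = 0$ ($w = - 8 \left(-5\right) 3 \cdot 0 = - 8 \left(\left(-15\right) 0\right) = \left(-8\right) 0 = 0$)
$L{\left(c \right)} = \frac{-5 + c}{2 c}$ ($L{\left(c \right)} = \frac{c - 5}{c + c} = \frac{-5 + c}{2 c}$)
$f{\left(P \right)} = 0$
$\left(f{\left(X{\left(-4 \right)} \right)} + L{\left(-4 \right)}\right)^{2} = \left(0 + \frac{-5 - 4}{2 \left(-4\right)}\right)^{2} = \left(0 + \frac{1}{2} \left(- \frac{1}{4}\right) \left(-9\right)\right)^{2} = \left(0 + \frac{9}{8}\right)^{2} = \left(\frac{9}{8}\right)^{2} = \frac{81}{64}$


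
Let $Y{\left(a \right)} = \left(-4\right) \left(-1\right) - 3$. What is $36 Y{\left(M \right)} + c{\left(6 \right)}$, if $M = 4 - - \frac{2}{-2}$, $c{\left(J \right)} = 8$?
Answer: $44$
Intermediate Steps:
$M = 3$ ($M = 4 - \left(-2\right) \left(- \frac{1}{2}\right) = 4 - 1 = 3$)
$Y{\left(a \right)} = 1$ ($Y{\left(a \right)} = 4 - 3 = 1$)
$36 Y{\left(M \right)} + c{\left(6 \right)} = 36 \cdot 1 + 8 = 36 + 8 = 44$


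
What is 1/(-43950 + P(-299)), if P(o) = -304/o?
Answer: -299/13140746 ≈ -2.2754e-5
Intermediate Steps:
1/(-43950 + P(-299)) = 1/(-43950 - 304/(-299)) = 1/(-43950 - 304*(-1/299)) = 1/(-43950 + 304/299) = 1/(-13140746/299) = -299/13140746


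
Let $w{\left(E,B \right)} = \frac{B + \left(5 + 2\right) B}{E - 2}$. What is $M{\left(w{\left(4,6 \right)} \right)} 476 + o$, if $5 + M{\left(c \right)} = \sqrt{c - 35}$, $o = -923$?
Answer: $-3303 + 476 i \sqrt{11} \approx -3303.0 + 1578.7 i$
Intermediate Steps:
$w{\left(E,B \right)} = \frac{8 B}{-2 + E}$ ($w{\left(E,B \right)} = \frac{B + 7 B}{-2 + E} = \frac{8 B}{-2 + E}$)
$M{\left(c \right)} = -5 + \sqrt{-35 + c}$ ($M{\left(c \right)} = -5 + \sqrt{c - 35} = -5 + \sqrt{-35 + c}$)
$M{\left(w{\left(4,6 \right)} \right)} 476 + o = \left(-5 + \sqrt{-35 + 8 \cdot 6 \frac{1}{-2 + 4}}\right) 476 - 923 = \left(-5 + \sqrt{-35 + 8 \cdot 6 \cdot \frac{1}{2}}\right) 476 - 923 = \left(-5 + \sqrt{-35 + 24}\right) 476 - 923 = \left(-5 + \sqrt{-11}\right) 476 - 923 = \left(-5 + i \sqrt{11}\right) 476 - 923 = \left(-2380 + 476 i \sqrt{11}\right) - 923 = -3303 + 476 i \sqrt{11}$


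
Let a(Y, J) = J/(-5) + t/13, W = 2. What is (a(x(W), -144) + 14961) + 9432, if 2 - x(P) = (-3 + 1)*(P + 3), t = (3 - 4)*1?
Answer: 1587412/65 ≈ 24422.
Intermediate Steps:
t = -1 (t = -1*1 = -1)
x(P) = 8 + 2*P (x(P) = 2 - (-3 + 1)*(P + 3) = 2 - (-2)*(3 + P) = 2 - (-6 - 2*P) = 2 + (6 + 2*P) = 8 + 2*P)
a(Y, J) = -1/13 - J/5 (a(Y, J) = J/(-5) - 1/13 = J*(-⅕) - 1*1/13 = -J/5 - 1/13 = -1/13 - J/5)
(a(x(W), -144) + 14961) + 9432 = ((-1/13 - ⅕*(-144)) + 14961) + 9432 = ((-1/13 + 144/5) + 14961) + 9432 = (1867/65 + 14961) + 9432 = 974332/65 + 9432 = 1587412/65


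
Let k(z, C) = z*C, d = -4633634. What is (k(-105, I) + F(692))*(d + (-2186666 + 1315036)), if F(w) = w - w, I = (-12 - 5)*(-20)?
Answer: 196537924800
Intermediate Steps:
I = 340 (I = -17*(-20) = 340)
F(w) = 0
k(z, C) = C*z
(k(-105, I) + F(692))*(d + (-2186666 + 1315036)) = (340*(-105) + 0)*(-4633634 + (-2186666 + 1315036)) = (-35700 + 0)*(-4633634 - 871630) = -35700*(-5505264) = 196537924800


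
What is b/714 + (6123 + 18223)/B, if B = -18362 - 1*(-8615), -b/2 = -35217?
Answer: 15931837/165699 ≈ 96.149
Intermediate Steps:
b = 70434 (b = -2*(-35217) = 70434)
B = -9747 (B = -18362 + 8615 = -9747)
b/714 + (6123 + 18223)/B = 70434/714 + (6123 + 18223)/(-9747) = 70434*(1/714) + 24346*(-1/9747) = 1677/17 - 24346/9747 = 15931837/165699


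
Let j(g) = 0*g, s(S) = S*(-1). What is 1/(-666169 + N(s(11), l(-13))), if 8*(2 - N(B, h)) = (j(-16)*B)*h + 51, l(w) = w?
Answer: -8/5329387 ≈ -1.5011e-6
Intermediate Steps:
s(S) = -S
j(g) = 0
N(B, h) = -35/8 (N(B, h) = 2 - ((0*B)*h + 51)/8 = 2 - (0*h + 51)/8 = 2 - (0 + 51)/8 = 2 - ⅛*51 = 2 - 51/8 = -35/8)
1/(-666169 + N(s(11), l(-13))) = 1/(-666169 - 35/8) = 1/(-5329387/8) = -8/5329387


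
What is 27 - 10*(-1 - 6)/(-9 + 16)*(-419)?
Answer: -4163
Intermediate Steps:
27 - 10*(-1 - 6)/(-9 + 16)*(-419) = 27 - (-70)/7*(-419) = 27 - 10*(-1)*(-419) = 27 + 10*(-419) = 27 - 4190 = -4163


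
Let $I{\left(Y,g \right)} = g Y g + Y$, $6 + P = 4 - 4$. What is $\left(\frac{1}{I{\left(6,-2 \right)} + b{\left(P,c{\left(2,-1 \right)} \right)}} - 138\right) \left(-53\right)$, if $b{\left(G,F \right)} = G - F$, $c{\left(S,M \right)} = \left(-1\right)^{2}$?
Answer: $\frac{168169}{23} \approx 7311.7$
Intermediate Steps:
$P = -6$ ($P = -6 + \left(4 - 4\right) = -6 + 0 = -6$)
$c{\left(S,M \right)} = 1$
$I{\left(Y,g \right)} = Y + Y g^{2}$ ($I{\left(Y,g \right)} = Y g g + Y = Y g^{2} + Y = Y + Y g^{2}$)
$\left(\frac{1}{I{\left(6,-2 \right)} + b{\left(P,c{\left(2,-1 \right)} \right)}} - 138\right) \left(-53\right) = \left(\frac{1}{6 \left(1 + \left(-2\right)^{2}\right) - 7} - 138\right) \left(-53\right) = \left(\frac{1}{6 \left(1 + 4\right) - 7} - 138\right) \left(-53\right) = \left(\frac{1}{6 \cdot 5 - 7} - 138\right) \left(-53\right) = \left(\frac{1}{30 - 7} - 138\right) \left(-53\right) = \left(\frac{1}{23} - 138\right) \left(-53\right) = \left(- \frac{3173}{23}\right) \left(-53\right) = \frac{168169}{23}$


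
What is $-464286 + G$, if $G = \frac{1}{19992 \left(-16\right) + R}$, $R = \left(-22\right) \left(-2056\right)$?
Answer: $- \frac{127511507041}{274640} \approx -4.6429 \cdot 10^{5}$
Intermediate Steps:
$R = 45232$
$G = - \frac{1}{274640}$ ($G = \frac{1}{19992 \left(-16\right) + 45232} = \frac{1}{-319872 + 45232} = \frac{1}{-274640} = - \frac{1}{274640} \approx -3.6411 \cdot 10^{-6}$)
$-464286 + G = -464286 - \frac{1}{274640} = - \frac{127511507041}{274640}$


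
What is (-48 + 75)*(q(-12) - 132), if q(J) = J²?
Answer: 324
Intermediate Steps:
(-48 + 75)*(q(-12) - 132) = (-48 + 75)*((-12)² - 132) = 27*(144 - 132) = 27*12 = 324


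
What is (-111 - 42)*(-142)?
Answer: 21726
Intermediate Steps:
(-111 - 42)*(-142) = -153*(-142) = 21726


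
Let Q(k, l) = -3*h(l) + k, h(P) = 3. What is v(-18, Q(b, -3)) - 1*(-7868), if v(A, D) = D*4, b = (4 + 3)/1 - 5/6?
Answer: 23570/3 ≈ 7856.7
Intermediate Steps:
b = 37/6 (b = 7*1 - 5*⅙ = 7 - ⅚ = 37/6 ≈ 6.1667)
Q(k, l) = -9 + k (Q(k, l) = -3*3 + k = -9 + k)
v(A, D) = 4*D
v(-18, Q(b, -3)) - 1*(-7868) = 4*(-9 + 37/6) - 1*(-7868) = 4*(-17/6) + 7868 = -34/3 + 7868 = 23570/3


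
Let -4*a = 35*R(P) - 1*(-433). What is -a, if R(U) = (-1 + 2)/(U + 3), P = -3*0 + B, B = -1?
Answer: 901/8 ≈ 112.63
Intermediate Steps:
P = -1 (P = -3*0 - 1 = 0 - 1 = -1)
R(U) = 1/(3 + U)
a = -901/8 (a = -(35/(3 - 1) - 1*(-433))/4 = -(35/2 + 433)/4 = -¼*901/2 = -901/8 ≈ -112.63)
-a = -1*(-901/8) = 901/8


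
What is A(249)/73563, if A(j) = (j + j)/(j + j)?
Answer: 1/73563 ≈ 1.3594e-5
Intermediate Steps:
A(j) = 1 (A(j) = (2*j)/((2*j)) = (2*j)*(1/(2*j)) = 1)
A(249)/73563 = 1/73563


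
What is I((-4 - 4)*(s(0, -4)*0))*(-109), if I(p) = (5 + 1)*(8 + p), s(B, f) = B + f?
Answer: -5232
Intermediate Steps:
I(p) = 48 + 6*p (I(p) = 6*(8 + p) = 48 + 6*p)
I((-4 - 4)*(s(0, -4)*0))*(-109) = (48 + 6*((-4 - 4)*((0 - 4)*0)))*(-109) = (48 + 6*(-(-32)*0))*(-109) = (48 + 6*(-8*0))*(-109) = (48 + 6*0)*(-109) = (48 + 0)*(-109) = 48*(-109) = -5232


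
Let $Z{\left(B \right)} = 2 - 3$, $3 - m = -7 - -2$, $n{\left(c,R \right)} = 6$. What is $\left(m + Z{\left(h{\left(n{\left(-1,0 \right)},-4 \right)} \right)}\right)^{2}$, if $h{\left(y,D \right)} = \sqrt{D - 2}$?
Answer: $49$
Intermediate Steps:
$h{\left(y,D \right)} = \sqrt{-2 + D}$
$m = 8$ ($m = 3 - \left(-7 - -2\right) = 3 - \left(-7 + 2\right) = 3 - -5 = 3 + 5 = 8$)
$Z{\left(B \right)} = -1$ ($Z{\left(B \right)} = 2 - 3 = -1$)
$\left(m + Z{\left(h{\left(n{\left(-1,0 \right)},-4 \right)} \right)}\right)^{2} = \left(8 - 1\right)^{2} = 7^{2} = 49$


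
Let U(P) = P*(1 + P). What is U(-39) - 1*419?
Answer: 1063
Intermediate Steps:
U(-39) - 1*419 = -39*(1 - 39) - 1*419 = -39*(-38) - 419 = 1482 - 419 = 1063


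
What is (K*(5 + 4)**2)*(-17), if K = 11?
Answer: -15147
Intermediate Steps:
(K*(5 + 4)**2)*(-17) = (11*(5 + 4)**2)*(-17) = (11*9**2)*(-17) = (11*81)*(-17) = 891*(-17) = -15147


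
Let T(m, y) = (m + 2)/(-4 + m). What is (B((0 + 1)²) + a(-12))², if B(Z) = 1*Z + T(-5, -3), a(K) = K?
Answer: 1024/9 ≈ 113.78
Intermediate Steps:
T(m, y) = (2 + m)/(-4 + m)
B(Z) = ⅓ + Z (B(Z) = 1*Z + (2 - 5)/(-4 - 5) = Z - 3/(-9) = Z - ⅑*(-3) = Z + ⅓ = ⅓ + Z)
(B((0 + 1)²) + a(-12))² = ((⅓ + (0 + 1)²) - 12)² = ((⅓ + 1²) - 12)² = ((⅓ + 1) - 12)² = (4/3 - 12)² = (-32/3)² = 1024/9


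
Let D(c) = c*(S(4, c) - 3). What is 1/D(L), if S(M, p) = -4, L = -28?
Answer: 1/196 ≈ 0.0051020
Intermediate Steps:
D(c) = -7*c (D(c) = c*(-4 - 3) = c*(-7) = -7*c)
1/D(L) = 1/(-7*(-28)) = 1/196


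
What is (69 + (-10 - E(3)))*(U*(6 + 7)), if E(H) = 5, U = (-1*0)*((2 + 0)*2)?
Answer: 0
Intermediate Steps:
U = 0 (U = 0*(2*2) = 0*4 = 0)
(69 + (-10 - E(3)))*(U*(6 + 7)) = (69 + (-10 - 1*5))*(0*(6 + 7)) = (69 + (-10 - 5))*(0*13) = (69 - 15)*0 = 54*0 = 0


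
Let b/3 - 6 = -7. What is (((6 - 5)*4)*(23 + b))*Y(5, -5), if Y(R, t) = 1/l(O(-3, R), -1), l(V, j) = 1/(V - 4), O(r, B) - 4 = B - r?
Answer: 640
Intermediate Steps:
b = -3 (b = 18 + 3*(-7) = 18 - 21 = -3)
O(r, B) = 4 + B - r (O(r, B) = 4 + (B - r) = 4 + B - r)
l(V, j) = 1/(-4 + V)
Y(R, t) = 3 + R (Y(R, t) = 1/(1/(-4 + (4 + R - 1*(-3)))) = 1/(1/(-4 + (4 + R + 3))) = 1/(1/(-4 + (7 + R))) = 1/(1/(3 + R)) = 3 + R)
(((6 - 5)*4)*(23 + b))*Y(5, -5) = (((6 - 5)*4)*(23 - 3))*(3 + 5) = ((1*4)*20)*8 = (4*20)*8 = 80*8 = 640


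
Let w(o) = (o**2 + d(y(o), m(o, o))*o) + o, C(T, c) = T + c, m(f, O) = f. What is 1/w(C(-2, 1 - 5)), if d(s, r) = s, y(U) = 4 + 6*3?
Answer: -1/102 ≈ -0.0098039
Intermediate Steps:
y(U) = 22 (y(U) = 4 + 18 = 22)
w(o) = o**2 + 23*o (w(o) = (o**2 + 22*o) + o = o**2 + 23*o)
1/w(C(-2, 1 - 5)) = 1/((-2 + (1 - 5))*(23 + (-2 + (1 - 5)))) = 1/((-2 - 4)*(23 + (-2 - 4))) = 1/(-6*(23 - 6)) = 1/(-6*17) = 1/(-102) = -1/102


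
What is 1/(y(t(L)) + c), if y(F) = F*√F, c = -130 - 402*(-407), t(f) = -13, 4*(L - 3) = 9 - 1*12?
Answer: 163484/26727020453 + 13*I*√13/26727020453 ≈ 6.1168e-6 + 1.7537e-9*I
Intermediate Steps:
L = 9/4 (L = 3 + (9 - 1*12)/4 = 3 + (9 - 12)/4 = 3 + (¼)*(-3) = 3 - ¾ = 9/4 ≈ 2.2500)
c = 163484 (c = -130 + 163614 = 163484)
y(F) = F^(3/2)
1/(y(t(L)) + c) = 1/((-13)^(3/2) + 163484) = 1/(-13*I*√13 + 163484) = 1/(163484 - 13*I*√13)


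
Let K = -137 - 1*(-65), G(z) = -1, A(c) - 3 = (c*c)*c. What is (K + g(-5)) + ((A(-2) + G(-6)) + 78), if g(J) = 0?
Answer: 0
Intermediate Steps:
A(c) = 3 + c**3 (A(c) = 3 + (c*c)*c = 3 + c**2*c = 3 + c**3)
K = -72 (K = -137 + 65 = -72)
(K + g(-5)) + ((A(-2) + G(-6)) + 78) = (-72 + 0) + (((3 + (-2)**3) - 1) + 78) = -72 + (((3 - 8) - 1) + 78) = -72 + ((-5 - 1) + 78) = -72 + (-6 + 78) = -72 + 72 = 0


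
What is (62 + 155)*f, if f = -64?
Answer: -13888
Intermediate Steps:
(62 + 155)*f = (62 + 155)*(-64) = 217*(-64) = -13888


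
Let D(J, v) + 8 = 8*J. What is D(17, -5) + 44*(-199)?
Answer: -8628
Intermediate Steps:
D(J, v) = -8 + 8*J
D(17, -5) + 44*(-199) = (-8 + 8*17) + 44*(-199) = (-8 + 136) - 8756 = 128 - 8756 = -8628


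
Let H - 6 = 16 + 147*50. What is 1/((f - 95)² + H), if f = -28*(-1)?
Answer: 1/11861 ≈ 8.4310e-5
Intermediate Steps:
f = 28
H = 7372 (H = 6 + (16 + 147*50) = 6 + (16 + 7350) = 6 + 7366 = 7372)
1/((f - 95)² + H) = 1/((28 - 95)² + 7372) = 1/((-67)² + 7372) = 1/(4489 + 7372) = 1/11861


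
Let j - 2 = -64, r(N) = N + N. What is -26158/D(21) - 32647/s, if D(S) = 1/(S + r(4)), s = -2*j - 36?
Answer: -66787863/88 ≈ -7.5895e+5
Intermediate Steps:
r(N) = 2*N
j = -62 (j = 2 - 64 = -62)
s = 88 (s = -2*(-62) - 36 = 124 - 36 = 88)
D(S) = 1/(8 + S) (D(S) = 1/(S + 2*4) = 1/(S + 8) = 1/(8 + S))
-26158/D(21) - 32647/s = -26158/(1/(8 + 21)) - 32647/88 = -26158/(1/29) - 32647*1/88 = -26158/1/29 - 32647/88 = -26158*29 - 32647/88 = -758582 - 32647/88 = -66787863/88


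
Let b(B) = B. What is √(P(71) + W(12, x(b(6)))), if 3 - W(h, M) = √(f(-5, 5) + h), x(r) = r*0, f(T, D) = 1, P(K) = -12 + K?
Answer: √(62 - √13) ≈ 7.6416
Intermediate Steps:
x(r) = 0
W(h, M) = 3 - √(1 + h)
√(P(71) + W(12, x(b(6)))) = √((-12 + 71) + (3 - √(1 + 12))) = √(59 + (3 - √13)) = √(62 - √13)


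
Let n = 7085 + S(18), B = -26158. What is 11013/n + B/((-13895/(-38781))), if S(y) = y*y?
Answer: -7515784020147/102948055 ≈ -73006.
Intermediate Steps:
S(y) = y**2
n = 7409 (n = 7085 + 18**2 = 7085 + 324 = 7409)
11013/n + B/((-13895/(-38781))) = 11013/7409 - 26158/((-13895/(-38781))) = 11013*(1/7409) - 26158/((-13895*(-1/38781))) = 11013/7409 - 26158/13895/38781 = 11013/7409 - 26158*38781/13895 = 11013/7409 - 1014433398/13895 = -7515784020147/102948055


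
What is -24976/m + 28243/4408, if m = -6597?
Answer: 296413279/29079576 ≈ 10.193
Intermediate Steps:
-24976/m + 28243/4408 = -24976/(-6597) + 28243/4408 = -24976*(-1/6597) + 28243*(1/4408) = 24976/6597 + 28243/4408 = 296413279/29079576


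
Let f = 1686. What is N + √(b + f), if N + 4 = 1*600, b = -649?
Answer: 596 + √1037 ≈ 628.20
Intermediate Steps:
N = 596 (N = -4 + 1*600 = -4 + 600 = 596)
N + √(b + f) = 596 + √(-649 + 1686) = 596 + √1037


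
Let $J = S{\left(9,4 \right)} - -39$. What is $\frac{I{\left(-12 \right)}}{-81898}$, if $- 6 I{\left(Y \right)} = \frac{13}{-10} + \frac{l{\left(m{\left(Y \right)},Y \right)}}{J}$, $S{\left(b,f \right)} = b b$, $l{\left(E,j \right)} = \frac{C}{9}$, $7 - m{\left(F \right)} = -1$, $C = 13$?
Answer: $- \frac{1391}{530699040} \approx -2.6211 \cdot 10^{-6}$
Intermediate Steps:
$m{\left(F \right)} = 8$ ($m{\left(F \right)} = 7 - -1 = 7 + 1 = 8$)
$l{\left(E,j \right)} = \frac{13}{9}$
$S{\left(b,f \right)} = b^{2}$
$J = 120$ ($J = 9^{2} - -39 = 81 + 39 = 120$)
$I{\left(Y \right)} = \frac{1391}{6480}$ ($I{\left(Y \right)} = - \frac{\frac{13}{-10} + \frac{13}{9 \cdot 120}}{6} = - \frac{13 \left(- \frac{1}{10}\right) + \frac{13}{9} \cdot \frac{1}{120}}{6} = - \frac{- \frac{13}{10} + \frac{13}{1080}}{6} = \left(- \frac{1}{6}\right) \left(- \frac{1391}{1080}\right) = \frac{1391}{6480}$)
$\frac{I{\left(-12 \right)}}{-81898} = \frac{1391}{6480 \left(-81898\right)} = \frac{1391}{6480} \left(- \frac{1}{81898}\right) = - \frac{1391}{530699040}$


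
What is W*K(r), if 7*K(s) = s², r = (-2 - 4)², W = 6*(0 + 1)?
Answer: 7776/7 ≈ 1110.9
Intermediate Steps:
W = 6 (W = 6*1 = 6)
r = 36 (r = (-6)² = 36)
K(s) = s²/7
W*K(r) = 6*((⅐)*36²) = 6*((⅐)*1296) = 6*(1296/7) = 7776/7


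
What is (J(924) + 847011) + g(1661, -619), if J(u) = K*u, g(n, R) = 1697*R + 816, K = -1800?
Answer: -1865816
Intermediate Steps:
g(n, R) = 816 + 1697*R
J(u) = -1800*u
(J(924) + 847011) + g(1661, -619) = (-1800*924 + 847011) + (816 + 1697*(-619)) = (-1663200 + 847011) + (816 - 1050443) = -816189 - 1049627 = -1865816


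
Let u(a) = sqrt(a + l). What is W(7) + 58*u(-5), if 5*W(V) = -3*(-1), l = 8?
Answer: 3/5 + 58*sqrt(3) ≈ 101.06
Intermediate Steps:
W(V) = 3/5 (W(V) = (-3*(-1))/5 = (1/5)*3 = 3/5)
u(a) = sqrt(8 + a) (u(a) = sqrt(a + 8) = sqrt(8 + a))
W(7) + 58*u(-5) = 3/5 + 58*sqrt(8 - 5) = 3/5 + 58*sqrt(3)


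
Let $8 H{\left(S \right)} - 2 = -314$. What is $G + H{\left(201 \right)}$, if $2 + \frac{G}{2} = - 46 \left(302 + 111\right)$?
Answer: $-38039$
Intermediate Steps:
$H{\left(S \right)} = -39$ ($H{\left(S \right)} = \frac{1}{4} + \frac{1}{8} \left(-314\right) = \frac{1}{4} - \frac{157}{4} = -39$)
$G = -38000$ ($G = -4 + 2 \left(- 46 \left(302 + 111\right)\right) = -4 + 2 \left(\left(-46\right) 413\right) = -4 + 2 \left(-18998\right) = -4 - 37996 = -38000$)
$G + H{\left(201 \right)} = -38000 - 39 = -38039$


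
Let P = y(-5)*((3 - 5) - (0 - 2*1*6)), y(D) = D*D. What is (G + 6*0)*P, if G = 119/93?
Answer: 29750/93 ≈ 319.89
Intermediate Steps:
y(D) = D²
G = 119/93 (G = 119*(1/93) = 119/93 ≈ 1.2796)
P = 250 (P = (-5)²*((3 - 5) - (0 - 2*1*6)) = 25*(-2 - (0 - 2*6)) = 25*(-2 - (0 - 1*12)) = 25*(-2 - (0 - 12)) = 25*(-2 - 1*(-12)) = 25*(-2 + 12) = 25*10 = 250)
(G + 6*0)*P = (119/93 + 6*0)*250 = (119/93 + 0)*250 = (119/93)*250 = 29750/93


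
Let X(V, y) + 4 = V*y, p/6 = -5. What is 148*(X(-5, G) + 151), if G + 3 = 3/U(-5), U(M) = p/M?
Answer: 23606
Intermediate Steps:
p = -30 (p = 6*(-5) = -30)
U(M) = -30/M
G = -5/2 (G = -3 + 3/((-30/(-5))) = -3 + 3/((-30*(-⅕))) = -3 + 3/6 = -3 + 3*(⅙) = -3 + ½ = -5/2 ≈ -2.5000)
X(V, y) = -4 + V*y
148*(X(-5, G) + 151) = 148*((-4 - 5*(-5/2)) + 151) = 148*((-4 + 25/2) + 151) = 148*(17/2 + 151) = 148*(319/2) = 23606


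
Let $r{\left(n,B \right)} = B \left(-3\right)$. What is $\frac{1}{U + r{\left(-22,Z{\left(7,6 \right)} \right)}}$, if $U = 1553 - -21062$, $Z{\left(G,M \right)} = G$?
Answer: $\frac{1}{22594} \approx 4.426 \cdot 10^{-5}$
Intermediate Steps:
$U = 22615$ ($U = 1553 + 21062 = 22615$)
$r{\left(n,B \right)} = - 3 B$
$\frac{1}{U + r{\left(-22,Z{\left(7,6 \right)} \right)}} = \frac{1}{22615 - 21} = \frac{1}{22594}$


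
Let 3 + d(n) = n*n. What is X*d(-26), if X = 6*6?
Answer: 24228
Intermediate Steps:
d(n) = -3 + n² (d(n) = -3 + n*n = -3 + n²)
X = 36
X*d(-26) = 36*(-3 + (-26)²) = 36*(-3 + 676) = 36*673 = 24228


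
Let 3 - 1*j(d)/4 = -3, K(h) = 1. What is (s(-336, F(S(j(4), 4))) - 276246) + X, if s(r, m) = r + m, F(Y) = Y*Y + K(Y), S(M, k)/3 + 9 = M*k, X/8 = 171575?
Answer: 1164140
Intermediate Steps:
j(d) = 24 (j(d) = 12 - 4*(-3) = 12 + 12 = 24)
X = 1372600 (X = 8*171575 = 1372600)
S(M, k) = -27 + 3*M*k (S(M, k) = -27 + 3*(M*k) = -27 + 3*M*k)
F(Y) = 1 + Y² (F(Y) = Y*Y + 1 = Y² + 1 = 1 + Y²)
s(r, m) = m + r
(s(-336, F(S(j(4), 4))) - 276246) + X = (((1 + (-27 + 3*24*4)²) - 336) - 276246) + 1372600 = (((1 + (-27 + 288)²) - 336) - 276246) + 1372600 = (((1 + 261²) - 336) - 276246) + 1372600 = (((1 + 68121) - 336) - 276246) + 1372600 = ((68122 - 336) - 276246) + 1372600 = (67786 - 276246) + 1372600 = -208460 + 1372600 = 1164140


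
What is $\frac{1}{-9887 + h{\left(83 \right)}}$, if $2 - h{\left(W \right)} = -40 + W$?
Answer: $- \frac{1}{9928} \approx -0.00010073$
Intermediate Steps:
$h{\left(W \right)} = 42 - W$ ($h{\left(W \right)} = 2 - \left(-40 + W\right) = 42 - W$)
$\frac{1}{-9887 + h{\left(83 \right)}} = \frac{1}{-9887 + \left(42 - 83\right)} = \frac{1}{-9887 - 41} = \frac{1}{-9928} = - \frac{1}{9928}$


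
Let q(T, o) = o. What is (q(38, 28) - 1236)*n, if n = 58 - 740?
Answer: 823856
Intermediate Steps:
n = -682
(q(38, 28) - 1236)*n = (28 - 1236)*(-682) = -1208*(-682) = 823856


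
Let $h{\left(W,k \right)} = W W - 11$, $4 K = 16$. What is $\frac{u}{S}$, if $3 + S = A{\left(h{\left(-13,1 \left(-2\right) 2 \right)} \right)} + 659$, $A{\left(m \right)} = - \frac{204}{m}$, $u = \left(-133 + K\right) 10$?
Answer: $- \frac{50955}{25861} \approx -1.9703$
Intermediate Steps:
$K = 4$ ($K = \frac{1}{4} \cdot 16 = 4$)
$h{\left(W,k \right)} = -11 + W^{2}$ ($h{\left(W,k \right)} = W^{2} - 11 = -11 + W^{2}$)
$u = -1290$ ($u = \left(-133 + 4\right) 10 = \left(-129\right) 10 = -1290$)
$S = \frac{51722}{79}$ ($S = -3 + \left(- \frac{204}{-11 + \left(-13\right)^{2}} + 659\right) = -3 + \left(- \frac{204}{-11 + 169} + 659\right) = -3 + \left(- \frac{204}{158} + 659\right) = -3 + \left(\left(-204\right) \frac{1}{158} + 659\right) = -3 + \left(- \frac{102}{79} + 659\right) = -3 + \frac{51959}{79} = \frac{51722}{79} \approx 654.71$)
$\frac{u}{S} = - \frac{1290}{\frac{51722}{79}} = \left(-1290\right) \frac{79}{51722} = - \frac{50955}{25861}$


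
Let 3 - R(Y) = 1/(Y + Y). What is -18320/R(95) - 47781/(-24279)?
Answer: -28161051937/4604917 ≈ -6115.4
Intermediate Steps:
R(Y) = 3 - 1/(2*Y) (R(Y) = 3 - 1/(Y + Y) = 3 - 1/(2*Y))
-18320/R(95) - 47781/(-24279) = -18320/(3 - ½/95) - 47781/(-24279) = -18320/(3 - ½*1/95) - 47781*(-1/24279) = -18320/(3 - 1/190) + 15927/8093 = -18320/569/190 + 15927/8093 = -18320*190/569 + 15927/8093 = -3480800/569 + 15927/8093 = -28161051937/4604917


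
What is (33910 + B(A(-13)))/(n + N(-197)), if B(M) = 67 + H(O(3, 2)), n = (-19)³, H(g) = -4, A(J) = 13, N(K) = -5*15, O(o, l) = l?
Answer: -33973/6934 ≈ -4.8995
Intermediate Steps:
N(K) = -75
n = -6859
B(M) = 63 (B(M) = 67 - 4 = 63)
(33910 + B(A(-13)))/(n + N(-197)) = (33910 + 63)/(-6859 - 75) = 33973/(-6934) = 33973*(-1/6934) = -33973/6934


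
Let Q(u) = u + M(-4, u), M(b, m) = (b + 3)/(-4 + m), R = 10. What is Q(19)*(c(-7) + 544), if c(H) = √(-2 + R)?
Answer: 154496/15 + 568*√2/15 ≈ 10353.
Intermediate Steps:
M(b, m) = (3 + b)/(-4 + m)
Q(u) = u - 1/(-4 + u) (Q(u) = u + (3 - 4)/(-4 + u) = u - 1/(-4 + u))
c(H) = 2*√2 (c(H) = √(-2 + 10) = √8 = 2*√2)
Q(19)*(c(-7) + 544) = ((-1 + 19*(-4 + 19))/(-4 + 19))*(2*√2 + 544) = ((-1 + 19*15)/15)*(544 + 2*√2) = ((-1 + 285)/15)*(544 + 2*√2) = ((1/15)*284)*(544 + 2*√2) = 284*(544 + 2*√2)/15 = 154496/15 + 568*√2/15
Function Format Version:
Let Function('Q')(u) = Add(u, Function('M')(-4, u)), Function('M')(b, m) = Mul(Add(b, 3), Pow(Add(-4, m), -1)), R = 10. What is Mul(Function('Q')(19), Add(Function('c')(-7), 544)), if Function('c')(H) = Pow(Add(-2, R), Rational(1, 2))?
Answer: Add(Rational(154496, 15), Mul(Rational(568, 15), Pow(2, Rational(1, 2)))) ≈ 10353.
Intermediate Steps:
Function('M')(b, m) = Mul(Pow(Add(-4, m), -1), Add(3, b)) (Function('M')(b, m) = Mul(Add(3, b), Pow(Add(-4, m), -1)) = Mul(Pow(Add(-4, m), -1), Add(3, b)))
Function('Q')(u) = Add(u, Mul(-1, Pow(Add(-4, u), -1))) (Function('Q')(u) = Add(u, Mul(Pow(Add(-4, u), -1), Add(3, -4))) = Add(u, Mul(Pow(Add(-4, u), -1), -1)) = Add(u, Mul(-1, Pow(Add(-4, u), -1))))
Function('c')(H) = Mul(2, Pow(2, Rational(1, 2))) (Function('c')(H) = Pow(Add(-2, 10), Rational(1, 2)) = Pow(8, Rational(1, 2)) = Mul(2, Pow(2, Rational(1, 2))))
Mul(Function('Q')(19), Add(Function('c')(-7), 544)) = Mul(Mul(Pow(Add(-4, 19), -1), Add(-1, Mul(19, Add(-4, 19)))), Add(Mul(2, Pow(2, Rational(1, 2))), 544)) = Mul(Mul(Pow(15, -1), Add(-1, Mul(19, 15))), Add(544, Mul(2, Pow(2, Rational(1, 2))))) = Mul(Mul(Rational(1, 15), Add(-1, 285)), Add(544, Mul(2, Pow(2, Rational(1, 2))))) = Mul(Mul(Rational(1, 15), 284), Add(544, Mul(2, Pow(2, Rational(1, 2))))) = Mul(Rational(284, 15), Add(544, Mul(2, Pow(2, Rational(1, 2))))) = Add(Rational(154496, 15), Mul(Rational(568, 15), Pow(2, Rational(1, 2))))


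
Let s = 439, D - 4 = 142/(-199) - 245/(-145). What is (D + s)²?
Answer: 6564797098596/33304441 ≈ 1.9711e+5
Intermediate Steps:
D = 28717/5771 (D = 4 + (142/(-199) - 245/(-145)) = 4 + (142*(-1/199) - 245*(-1/145)) = 4 + (-142/199 + 49/29) = 4 + 5633/5771 = 28717/5771 ≈ 4.9761)
(D + s)² = (28717/5771 + 439)² = (2562186/5771)² = 6564797098596/33304441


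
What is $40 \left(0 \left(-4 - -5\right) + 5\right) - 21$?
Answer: $179$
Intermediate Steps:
$40 \left(0 \left(-4 - -5\right) + 5\right) - 21 = 40 \left(0 \left(-4 + 5\right) + 5\right) - 21 = 40 \left(0 \cdot 1 + 5\right) - 21 = 40 \left(0 + 5\right) - 21 = 40 \cdot 5 - 21 = 200 - 21 = 179$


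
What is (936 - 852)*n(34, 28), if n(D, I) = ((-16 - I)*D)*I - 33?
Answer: -3521364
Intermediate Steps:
n(D, I) = -33 + D*I*(-16 - I) (n(D, I) = (D*(-16 - I))*I - 33 = D*I*(-16 - I) - 33 = -33 + D*I*(-16 - I))
(936 - 852)*n(34, 28) = (936 - 852)*(-33 - 1*34*28² - 16*34*28) = 84*(-33 - 1*34*784 - 15232) = 84*(-33 - 26656 - 15232) = 84*(-41921) = -3521364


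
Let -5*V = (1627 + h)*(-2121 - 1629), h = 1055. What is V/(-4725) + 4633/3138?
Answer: -9318809/21966 ≈ -424.24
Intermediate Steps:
V = 2011500 (V = -(1627 + 1055)*(-2121 - 1629)/5 = -2682*(-3750)/5 = -⅕*(-10057500) = 2011500)
V/(-4725) + 4633/3138 = 2011500/(-4725) + 4633/3138 = 2011500*(-1/4725) + 4633*(1/3138) = -2980/7 + 4633/3138 = -9318809/21966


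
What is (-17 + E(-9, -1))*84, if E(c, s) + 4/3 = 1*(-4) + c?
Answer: -2632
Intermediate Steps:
E(c, s) = -16/3 + c (E(c, s) = -4/3 + (1*(-4) + c) = -4/3 + (-4 + c) = -16/3 + c)
(-17 + E(-9, -1))*84 = (-17 + (-16/3 - 9))*84 = (-17 - 43/3)*84 = -94/3*84 = -2632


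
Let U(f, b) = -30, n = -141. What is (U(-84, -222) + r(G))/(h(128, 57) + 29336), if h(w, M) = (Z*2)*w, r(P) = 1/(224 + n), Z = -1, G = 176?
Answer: -2489/2413640 ≈ -0.0010312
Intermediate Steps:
r(P) = 1/83 (r(P) = 1/(224 - 141) = 1/83)
h(w, M) = -2*w (h(w, M) = (-1*2)*w = -2*w)
(U(-84, -222) + r(G))/(h(128, 57) + 29336) = (-30 + 1/83)/(-2*128 + 29336) = -2489/(83*(-256 + 29336)) = -2489/83/29080 = -2489/83*1/29080 = -2489/2413640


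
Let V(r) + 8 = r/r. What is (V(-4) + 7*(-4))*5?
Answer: -175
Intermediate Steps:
V(r) = -7 (V(r) = -8 + r/r = -8 + 1 = -7)
(V(-4) + 7*(-4))*5 = (-7 + 7*(-4))*5 = (-7 - 28)*5 = -35*5 = -175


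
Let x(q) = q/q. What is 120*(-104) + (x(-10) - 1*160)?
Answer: -12639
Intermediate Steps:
x(q) = 1
120*(-104) + (x(-10) - 1*160) = 120*(-104) + (1 - 1*160) = -12480 + (1 - 160) = -12480 - 159 = -12639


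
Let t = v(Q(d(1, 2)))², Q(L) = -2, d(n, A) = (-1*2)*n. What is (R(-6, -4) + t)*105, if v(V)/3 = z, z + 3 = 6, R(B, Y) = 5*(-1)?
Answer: 7980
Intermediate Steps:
d(n, A) = -2*n
R(B, Y) = -5
z = 3 (z = -3 + 6 = 3)
v(V) = 9 (v(V) = 3*3 = 9)
t = 81 (t = 9² = 81)
(R(-6, -4) + t)*105 = (-5 + 81)*105 = 76*105 = 7980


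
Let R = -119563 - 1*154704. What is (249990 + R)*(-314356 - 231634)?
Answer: 13254999230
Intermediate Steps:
R = -274267 (R = -119563 - 154704 = -274267)
(249990 + R)*(-314356 - 231634) = (249990 - 274267)*(-314356 - 231634) = -24277*(-545990) = 13254999230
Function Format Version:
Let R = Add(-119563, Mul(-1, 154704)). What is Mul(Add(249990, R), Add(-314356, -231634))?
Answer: 13254999230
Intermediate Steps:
R = -274267 (R = Add(-119563, -154704) = -274267)
Mul(Add(249990, R), Add(-314356, -231634)) = Mul(Add(249990, -274267), Add(-314356, -231634)) = Mul(-24277, -545990) = 13254999230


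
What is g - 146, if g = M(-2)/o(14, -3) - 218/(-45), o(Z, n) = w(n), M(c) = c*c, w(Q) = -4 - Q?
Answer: -6532/45 ≈ -145.16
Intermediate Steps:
M(c) = c²
o(Z, n) = -4 - n
g = 38/45 (g = (-2)²/(-4 - 1*(-3)) - 218/(-45) = 4/(-4 + 3) - 218*(-1/45) = 4/(-1) + 218/45 = 4*(-1) + 218/45 = -4 + 218/45 = 38/45 ≈ 0.84444)
g - 146 = 38/45 - 146 = -6532/45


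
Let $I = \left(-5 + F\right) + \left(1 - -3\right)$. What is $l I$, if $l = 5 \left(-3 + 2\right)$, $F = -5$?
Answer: $30$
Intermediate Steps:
$l = -5$ ($l = 5 \left(-1\right) = -5$)
$I = -6$ ($I = \left(-5 - 5\right) + \left(1 - -3\right) = -10 + \left(1 + 3\right) = -10 + 4 = -6$)
$l I = \left(-5\right) \left(-6\right) = 30$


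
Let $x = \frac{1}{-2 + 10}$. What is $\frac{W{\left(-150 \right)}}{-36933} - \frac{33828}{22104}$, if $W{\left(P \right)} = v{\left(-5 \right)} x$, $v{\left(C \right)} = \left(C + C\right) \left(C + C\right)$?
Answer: $- \frac{17356192}{11338431} \approx -1.5307$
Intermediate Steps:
$v{\left(C \right)} = 4 C^{2}$ ($v{\left(C \right)} = 2 C 2 C = 4 C^{2}$)
$x = \frac{1}{8} \approx 0.125$
$W{\left(P \right)} = \frac{25}{2}$ ($W{\left(P \right)} = 4 \left(-5\right)^{2} \cdot \frac{1}{8} = 4 \cdot 25 \cdot \frac{1}{8} = 100 \cdot \frac{1}{8} = \frac{25}{2}$)
$\frac{W{\left(-150 \right)}}{-36933} - \frac{33828}{22104} = \frac{25}{2 \left(-36933\right)} - \frac{33828}{22104} = \frac{25}{2} \left(- \frac{1}{36933}\right) - \frac{2819}{1842} = - \frac{25}{73866} - \frac{2819}{1842} = - \frac{17356192}{11338431}$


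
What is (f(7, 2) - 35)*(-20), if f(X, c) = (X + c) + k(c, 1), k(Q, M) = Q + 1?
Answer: 460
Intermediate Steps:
k(Q, M) = 1 + Q
f(X, c) = 1 + X + 2*c (f(X, c) = (X + c) + (1 + c) = 1 + X + 2*c)
(f(7, 2) - 35)*(-20) = ((1 + 7 + 2*2) - 35)*(-20) = ((1 + 7 + 4) - 35)*(-20) = (12 - 35)*(-20) = -23*(-20) = 460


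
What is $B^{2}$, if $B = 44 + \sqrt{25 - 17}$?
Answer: $1944 + 176 \sqrt{2} \approx 2192.9$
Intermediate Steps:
$B = 44 + 2 \sqrt{2}$ ($B = 44 + \sqrt{8} = 44 + 2 \sqrt{2} \approx 46.828$)
$B^{2} = \left(44 + 2 \sqrt{2}\right)^{2}$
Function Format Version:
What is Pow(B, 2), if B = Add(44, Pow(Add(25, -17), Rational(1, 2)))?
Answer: Add(1944, Mul(176, Pow(2, Rational(1, 2)))) ≈ 2192.9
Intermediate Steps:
B = Add(44, Mul(2, Pow(2, Rational(1, 2)))) (B = Add(44, Pow(8, Rational(1, 2))) = Add(44, Mul(2, Pow(2, Rational(1, 2)))) ≈ 46.828)
Pow(B, 2) = Pow(Add(44, Mul(2, Pow(2, Rational(1, 2)))), 2)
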